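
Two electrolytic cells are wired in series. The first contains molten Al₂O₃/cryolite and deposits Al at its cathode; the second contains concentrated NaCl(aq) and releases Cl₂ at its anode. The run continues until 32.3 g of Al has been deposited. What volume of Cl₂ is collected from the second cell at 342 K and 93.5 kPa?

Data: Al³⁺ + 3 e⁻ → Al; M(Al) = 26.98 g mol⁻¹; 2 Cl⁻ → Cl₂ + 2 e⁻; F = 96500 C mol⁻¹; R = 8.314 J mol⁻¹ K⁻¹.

n(Al) = 32.3 / 26.98 = 1.197 mol, so n(e⁻) = 3 × 1.197 = 3.592 mol.
The cells are in series, so the same 3.592 mol of electrons passes through the second cell.
2 Cl⁻ → Cl₂ + 2 e⁻ — 2 mol e⁻ per mol Cl₂, so n(Cl₂) = 3.592/2 = 1.796 mol.
V = nRT/P = (1.796 × 8.314 × 342) / (93.5 × 10³) = 0.0546 m³ = 54.6 L.

54.6 L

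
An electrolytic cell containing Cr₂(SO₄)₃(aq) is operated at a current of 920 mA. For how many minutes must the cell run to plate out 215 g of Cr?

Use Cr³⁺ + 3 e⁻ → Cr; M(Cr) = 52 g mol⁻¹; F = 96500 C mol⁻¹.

21700 min

n(Cr) = m/M = 215 / 52 = 4.135 mol.
Each Cr atom requires 3 electrons, so n(e⁻) = 3 × 4.135 = 12.40 mol.
Q = n(e⁻)·F = 12.40 × 96500 = 1197000 C.
t = Q/I = 1197000 / 0.9200 A = 1301000 s = 21700 min.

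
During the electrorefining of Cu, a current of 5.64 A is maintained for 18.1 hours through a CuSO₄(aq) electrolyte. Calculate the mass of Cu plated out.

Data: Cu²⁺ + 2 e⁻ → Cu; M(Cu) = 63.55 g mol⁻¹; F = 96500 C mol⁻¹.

121 g

Q = I·t = 5.640 A × 65160 s = 367500 C.
n(e⁻) = Q/F = 367500 / 96500 = 3.808 mol.
Cu²⁺ + 2 e⁻ → Cu, so n(Cu) = n(e⁻)/2 = 1.904 mol.
m = n·M = 1.904 × 63.55 = 121 g.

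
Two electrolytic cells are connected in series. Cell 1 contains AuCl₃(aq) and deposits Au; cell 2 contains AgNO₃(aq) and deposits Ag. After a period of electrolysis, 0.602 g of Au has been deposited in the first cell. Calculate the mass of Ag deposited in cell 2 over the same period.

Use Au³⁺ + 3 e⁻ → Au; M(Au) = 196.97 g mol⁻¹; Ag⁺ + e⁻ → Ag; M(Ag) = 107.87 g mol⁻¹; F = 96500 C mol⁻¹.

0.989 g

n(Au) = 0.602 / 196.97 = 0.003056 mol.
Since Au³⁺ + 3 e⁻ → Au, n(e⁻) passed = 3 × 0.003056 = 0.009169 mol.
Cells in series carry the same charge, so the same 0.009169 mol of electrons passes through cell 2.
Ag⁺ + e⁻ → Ag, so n(Ag) = 0.009169 / 1 = 0.009169 mol.
m(Ag) = 0.009169 × 107.87 = 0.989 g.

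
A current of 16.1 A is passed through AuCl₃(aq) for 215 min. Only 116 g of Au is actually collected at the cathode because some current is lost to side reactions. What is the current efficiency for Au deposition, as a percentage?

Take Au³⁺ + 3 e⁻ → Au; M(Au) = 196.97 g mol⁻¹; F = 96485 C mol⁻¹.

Q = I·t = 16.10 × 12900 = 207700 C; n(e⁻) = 207700/96485 = 2.153 mol.
Theoretical n(Au) = n(e⁻)/3 = 0.7175 mol, i.e. m_theo = 0.7175 × 196.97 = 141.3 g.
Efficiency = m_actual / m_theo = 116 / 141.3 = 82.1 %.

82.1 %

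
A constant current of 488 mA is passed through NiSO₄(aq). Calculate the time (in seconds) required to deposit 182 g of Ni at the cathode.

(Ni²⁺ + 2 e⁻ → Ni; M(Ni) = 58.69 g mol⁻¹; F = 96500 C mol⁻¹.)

n(Ni) = m/M = 182 / 58.69 = 3.101 mol.
Each Ni atom requires 2 electrons, so n(e⁻) = 2 × 3.101 = 6.202 mol.
Q = n(e⁻)·F = 6.202 × 96500 = 598500 C.
t = Q/I = 598500 / 0.4880 A = 1226000 s.

1.23 × 10⁶ s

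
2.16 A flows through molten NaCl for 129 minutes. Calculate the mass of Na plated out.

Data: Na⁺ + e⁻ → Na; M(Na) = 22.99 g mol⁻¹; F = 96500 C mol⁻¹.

3.98 g

Q = I·t = 2.160 A × 7740.0 s = 16720 C.
n(e⁻) = Q/F = 16720 / 96500 = 0.1732 mol.
Na⁺ + e⁻ → Na, so n(Na) = n(e⁻)/1 = 0.1732 mol.
m = n·M = 0.1732 × 22.99 = 3.98 g.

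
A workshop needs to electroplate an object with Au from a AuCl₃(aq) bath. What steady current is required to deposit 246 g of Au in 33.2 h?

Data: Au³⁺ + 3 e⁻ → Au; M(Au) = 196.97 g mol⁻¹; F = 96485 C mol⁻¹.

3.02 A

n(Au) = 246 / 196.97 = 1.249 mol.
n(e⁻) = 3 × 1.249 = 3.747 mol.
Q = n(e⁻)·F = 3.747 × 96485 = 361500 C.
I = Q/t = 361500 / 119520 s = 3.02 A.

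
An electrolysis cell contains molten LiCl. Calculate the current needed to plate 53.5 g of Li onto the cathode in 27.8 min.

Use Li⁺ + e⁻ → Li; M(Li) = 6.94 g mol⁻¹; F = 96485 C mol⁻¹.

446 A

n(Li) = 53.5 / 6.94 = 7.709 mol.
n(e⁻) = 1 × 7.709 = 7.709 mol.
Q = n(e⁻)·F = 7.709 × 96485 = 743800 C.
I = Q/t = 743800 / 1668.0 s = 446 A.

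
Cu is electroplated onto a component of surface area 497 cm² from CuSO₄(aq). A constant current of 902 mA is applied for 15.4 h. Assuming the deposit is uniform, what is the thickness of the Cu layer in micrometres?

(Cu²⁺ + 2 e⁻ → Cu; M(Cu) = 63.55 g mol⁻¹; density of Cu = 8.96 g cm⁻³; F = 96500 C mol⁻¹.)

37.0 μm

Q = I·t = 0.9020 × 55440 = 50010 C; n(e⁻) = 0.5182 mol.
n(Cu) = n(e⁻)/2 = 0.2591 mol, so m = 0.2591 × 63.55 = 16.47 g.
Volume = m/ρ = 16.47 / 8.96 = 1.838 cm³.
Thickness = V/A = 1.838 / 497 = 0.00370 cm = 37.0 μm.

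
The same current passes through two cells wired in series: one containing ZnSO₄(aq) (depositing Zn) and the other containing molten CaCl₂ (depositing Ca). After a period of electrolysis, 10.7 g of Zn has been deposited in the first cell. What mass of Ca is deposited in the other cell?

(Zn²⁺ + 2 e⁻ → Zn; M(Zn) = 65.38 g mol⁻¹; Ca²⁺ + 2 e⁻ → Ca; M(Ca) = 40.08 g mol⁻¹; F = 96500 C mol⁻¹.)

n(Zn) = 10.7 / 65.38 = 0.1637 mol.
Since Zn²⁺ + 2 e⁻ → Zn, n(e⁻) passed = 2 × 0.1637 = 0.3273 mol.
Cells in series carry the same charge, so the same 0.3273 mol of electrons passes through cell 2.
Ca²⁺ + 2 e⁻ → Ca, so n(Ca) = 0.3273 / 2 = 0.1637 mol.
m(Ca) = 0.1637 × 40.08 = 6.56 g.

6.56 g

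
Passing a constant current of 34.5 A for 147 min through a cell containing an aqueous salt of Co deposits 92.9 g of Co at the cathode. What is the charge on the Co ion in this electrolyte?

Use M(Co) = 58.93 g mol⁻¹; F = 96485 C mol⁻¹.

Q = I·t = 34.50 A × 8820.0 s = 304300 C, so n(e⁻) = 304300/96485 = 3.154 mol.
n(Co) deposited = 92.9 / 58.93 = 1.576 mol.
Electrons per atom = n(e⁻)/n(Co) = 3.154 / 1.576 = 2.00 ≈ 2, so the ion is Co²⁺.

+2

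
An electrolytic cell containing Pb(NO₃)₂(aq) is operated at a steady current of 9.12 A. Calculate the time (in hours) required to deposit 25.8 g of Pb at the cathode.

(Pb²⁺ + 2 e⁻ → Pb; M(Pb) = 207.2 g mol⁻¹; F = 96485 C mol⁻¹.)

0.732 h

n(Pb) = m/M = 25.8 / 207.2 = 0.1245 mol.
Each Pb atom requires 2 electrons, so n(e⁻) = 2 × 0.1245 = 0.2490 mol.
Q = n(e⁻)·F = 0.2490 × 96485 = 24030 C.
t = Q/I = 24030 / 9.120 A = 2635 s = 0.732 h.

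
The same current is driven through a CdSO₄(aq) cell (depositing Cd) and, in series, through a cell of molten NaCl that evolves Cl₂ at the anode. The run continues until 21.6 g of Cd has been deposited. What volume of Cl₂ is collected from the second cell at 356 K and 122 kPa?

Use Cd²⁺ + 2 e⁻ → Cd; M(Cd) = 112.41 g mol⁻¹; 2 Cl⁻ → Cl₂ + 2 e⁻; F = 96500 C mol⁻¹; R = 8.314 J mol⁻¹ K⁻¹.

n(Cd) = 21.6 / 112.41 = 0.1922 mol, so n(e⁻) = 2 × 0.1922 = 0.3843 mol.
The cells are in series, so the same 0.3843 mol of electrons passes through the second cell.
2 Cl⁻ → Cl₂ + 2 e⁻ — 2 mol e⁻ per mol Cl₂, so n(Cl₂) = 0.3843/2 = 0.1922 mol.
V = nRT/P = (0.1922 × 8.314 × 356) / (122 × 10³) = 0.00466 m³ = 4.66 L.

4.66 L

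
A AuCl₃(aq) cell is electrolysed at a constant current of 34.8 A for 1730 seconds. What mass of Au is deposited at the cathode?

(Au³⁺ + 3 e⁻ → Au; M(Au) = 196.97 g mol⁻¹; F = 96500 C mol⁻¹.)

Q = I·t = 34.80 A × 1730.0 s = 60200 C.
n(e⁻) = Q/F = 60200 / 96500 = 0.6239 mol.
Au³⁺ + 3 e⁻ → Au, so n(Au) = n(e⁻)/3 = 0.2080 mol.
m = n·M = 0.2080 × 196.97 = 41.0 g.

41.0 g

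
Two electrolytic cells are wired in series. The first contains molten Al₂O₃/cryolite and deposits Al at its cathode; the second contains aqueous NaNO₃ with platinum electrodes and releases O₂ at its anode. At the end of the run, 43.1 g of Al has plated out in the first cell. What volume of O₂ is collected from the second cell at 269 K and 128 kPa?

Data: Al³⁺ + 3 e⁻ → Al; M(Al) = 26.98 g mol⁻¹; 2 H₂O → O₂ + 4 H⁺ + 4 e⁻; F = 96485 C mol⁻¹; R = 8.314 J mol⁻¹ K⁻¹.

n(Al) = 43.1 / 26.98 = 1.597 mol, so n(e⁻) = 3 × 1.597 = 4.792 mol.
The cells are in series, so the same 4.792 mol of electrons passes through the second cell.
2 H₂O → O₂ + 4 H⁺ + 4 e⁻ — 4 mol e⁻ per mol O₂, so n(O₂) = 4.792/4 = 1.198 mol.
V = nRT/P = (1.198 × 8.314 × 269) / (128 × 10³) = 0.0209 m³ = 20.9 L.

20.9 L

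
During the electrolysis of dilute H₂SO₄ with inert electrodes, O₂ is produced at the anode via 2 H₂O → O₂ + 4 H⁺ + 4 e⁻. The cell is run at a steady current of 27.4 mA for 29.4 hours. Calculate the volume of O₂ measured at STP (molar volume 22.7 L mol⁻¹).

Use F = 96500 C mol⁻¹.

0.171 L

Q = I·t = 0.02740 A × 105840 s = 2900 C.
n(e⁻) = Q/F = 2900 / 96500 = 0.03005 mol.
4 electrons are transferred per O₂ molecule, so n(O₂) = 0.03005 / 4 = 0.007513 mol.
V = n × V_m = 0.007513 × 22.7 = 0.171 L.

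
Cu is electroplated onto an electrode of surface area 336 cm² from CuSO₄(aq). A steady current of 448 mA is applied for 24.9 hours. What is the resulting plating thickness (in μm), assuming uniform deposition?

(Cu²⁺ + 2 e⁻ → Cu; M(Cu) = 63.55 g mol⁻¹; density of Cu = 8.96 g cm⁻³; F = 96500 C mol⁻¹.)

43.9 μm

Q = I·t = 0.4480 × 89640 = 40160 C; n(e⁻) = 0.4162 mol.
n(Cu) = n(e⁻)/2 = 0.2081 mol, so m = 0.2081 × 63.55 = 13.22 g.
Volume = m/ρ = 13.22 / 8.96 = 1.476 cm³.
Thickness = V/A = 1.476 / 336 = 0.00439 cm = 43.9 μm.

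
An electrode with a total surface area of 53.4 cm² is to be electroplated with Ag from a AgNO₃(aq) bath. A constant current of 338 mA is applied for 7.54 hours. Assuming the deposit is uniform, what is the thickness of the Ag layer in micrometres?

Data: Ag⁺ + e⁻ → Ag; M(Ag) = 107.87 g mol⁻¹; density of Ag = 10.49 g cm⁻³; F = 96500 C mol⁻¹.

183 μm

Q = I·t = 0.3380 × 27144 = 9175 C; n(e⁻) = 0.09507 mol.
n(Ag) = n(e⁻)/1 = 0.09507 mol, so m = 0.09507 × 107.87 = 10.26 g.
Volume = m/ρ = 10.26 / 10.49 = 0.9777 cm³.
Thickness = V/A = 0.9777 / 53.4 = 0.0183 cm = 183 μm.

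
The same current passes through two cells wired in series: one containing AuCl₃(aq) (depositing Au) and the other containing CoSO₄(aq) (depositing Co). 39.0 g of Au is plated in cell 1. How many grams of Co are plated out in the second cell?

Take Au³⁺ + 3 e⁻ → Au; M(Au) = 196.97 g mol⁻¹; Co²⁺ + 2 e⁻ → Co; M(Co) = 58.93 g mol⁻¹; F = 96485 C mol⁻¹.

n(Au) = 39.0 / 196.97 = 0.1980 mol.
Since Au³⁺ + 3 e⁻ → Au, n(e⁻) passed = 3 × 0.1980 = 0.5940 mol.
Cells in series carry the same charge, so the same 0.5940 mol of electrons passes through cell 2.
Co²⁺ + 2 e⁻ → Co, so n(Co) = 0.5940 / 2 = 0.2970 mol.
m(Co) = 0.2970 × 58.93 = 17.5 g.

17.5 g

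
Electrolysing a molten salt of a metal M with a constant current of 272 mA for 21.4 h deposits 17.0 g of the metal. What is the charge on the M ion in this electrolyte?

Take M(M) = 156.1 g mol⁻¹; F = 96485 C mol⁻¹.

Q = I·t = 0.2720 A × 77040 s = 20950 C, so n(e⁻) = 20950/96485 = 0.2172 mol.
n(M) deposited = 17.0 / 156.1 = 0.1089 mol.
Electrons per atom = n(e⁻)/n(M) = 0.2172 / 0.1089 = 1.99 ≈ 2, so the ion is M²⁺.

+2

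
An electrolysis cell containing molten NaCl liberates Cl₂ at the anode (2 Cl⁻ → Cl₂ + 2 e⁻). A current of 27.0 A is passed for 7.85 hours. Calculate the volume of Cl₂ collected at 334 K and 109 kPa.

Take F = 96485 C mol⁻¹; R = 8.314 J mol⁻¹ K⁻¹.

101 L

Q = I·t = 27.00 A × 28260 s = 763000 C.
n(e⁻) = Q/F = 763000 / 96485 = 7.908 mol.
2 electrons are transferred per Cl₂ molecule, so n(Cl₂) = 7.908 / 2 = 3.954 mol.
V = nRT/P = (3.954 × 8.314 × 334) / (109 × 10³ Pa) = 0.101 m³ = 101 L.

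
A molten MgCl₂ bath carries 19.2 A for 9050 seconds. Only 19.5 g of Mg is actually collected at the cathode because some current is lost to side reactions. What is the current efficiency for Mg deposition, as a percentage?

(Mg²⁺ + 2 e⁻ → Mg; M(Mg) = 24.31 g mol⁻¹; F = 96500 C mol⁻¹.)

Q = I·t = 19.20 × 9050.0 = 173800 C; n(e⁻) = 173800/96500 = 1.801 mol.
Theoretical n(Mg) = n(e⁻)/2 = 0.9003 mol, i.e. m_theo = 0.9003 × 24.31 = 21.89 g.
Efficiency = m_actual / m_theo = 19.5 / 21.89 = 89.1 %.

89.1 %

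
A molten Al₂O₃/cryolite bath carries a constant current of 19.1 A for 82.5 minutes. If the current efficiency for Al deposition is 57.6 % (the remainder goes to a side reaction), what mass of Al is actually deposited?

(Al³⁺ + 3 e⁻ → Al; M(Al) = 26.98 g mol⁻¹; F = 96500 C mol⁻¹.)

5.08 g

Q = I·t = 19.10 × 4950.0 = 94540 C.
n(e⁻) = 94540/96500 = 0.9797 mol; theoretically n(Al) = 0.9797/3 = 0.3266 mol, m_theo = 8.811 g.
At 57.6 % efficiency, m_actual = 0.576 × 8.811 = 5.08 g.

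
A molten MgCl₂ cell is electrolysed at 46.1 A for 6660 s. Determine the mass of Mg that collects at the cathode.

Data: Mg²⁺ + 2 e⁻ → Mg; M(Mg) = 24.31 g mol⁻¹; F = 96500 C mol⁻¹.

Q = I·t = 46.10 A × 6660.0 s = 307000 C.
n(e⁻) = Q/F = 307000 / 96500 = 3.182 mol.
Mg²⁺ + 2 e⁻ → Mg, so n(Mg) = n(e⁻)/2 = 1.591 mol.
m = n·M = 1.591 × 24.31 = 38.7 g.

38.7 g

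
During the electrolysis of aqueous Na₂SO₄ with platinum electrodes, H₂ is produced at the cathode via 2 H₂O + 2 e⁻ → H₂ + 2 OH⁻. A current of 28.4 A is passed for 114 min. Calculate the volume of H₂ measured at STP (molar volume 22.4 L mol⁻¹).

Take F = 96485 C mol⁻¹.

Q = I·t = 28.40 A × 6840.0 s = 194300 C.
n(e⁻) = Q/F = 194300 / 96485 = 2.013 mol.
2 electrons are transferred per H₂ molecule, so n(H₂) = 2.013 / 2 = 1.007 mol.
V = n × V_m = 1.007 × 22.4 = 22.5 L.

22.5 L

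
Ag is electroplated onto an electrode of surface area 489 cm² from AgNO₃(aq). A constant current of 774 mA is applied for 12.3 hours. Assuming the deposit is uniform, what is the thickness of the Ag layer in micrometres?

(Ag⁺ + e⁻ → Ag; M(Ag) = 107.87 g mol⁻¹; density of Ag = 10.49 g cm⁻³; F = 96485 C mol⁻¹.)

Q = I·t = 0.7740 × 44280 = 34270 C; n(e⁻) = 0.3552 mol.
n(Ag) = n(e⁻)/1 = 0.3552 mol, so m = 0.3552 × 107.87 = 38.32 g.
Volume = m/ρ = 38.32 / 10.49 = 3.653 cm³.
Thickness = V/A = 3.653 / 489 = 0.00747 cm = 74.7 μm.

74.7 μm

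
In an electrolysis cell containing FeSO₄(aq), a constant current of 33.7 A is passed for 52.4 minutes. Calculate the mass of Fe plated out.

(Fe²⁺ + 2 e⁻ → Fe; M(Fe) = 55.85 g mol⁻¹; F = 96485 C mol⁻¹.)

Q = I·t = 33.70 A × 3144.0 s = 106000 C.
n(e⁻) = Q/F = 106000 / 96485 = 1.098 mol.
Fe²⁺ + 2 e⁻ → Fe, so n(Fe) = n(e⁻)/2 = 0.5491 mol.
m = n·M = 0.5491 × 55.85 = 30.7 g.

30.7 g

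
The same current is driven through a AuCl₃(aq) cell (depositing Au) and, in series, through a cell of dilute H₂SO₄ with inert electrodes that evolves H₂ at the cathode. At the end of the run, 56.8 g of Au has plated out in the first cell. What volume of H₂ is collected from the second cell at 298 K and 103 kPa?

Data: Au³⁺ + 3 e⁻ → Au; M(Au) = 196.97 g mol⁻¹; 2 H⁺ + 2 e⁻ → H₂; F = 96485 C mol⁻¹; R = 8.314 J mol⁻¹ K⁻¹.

n(Au) = 56.8 / 196.97 = 0.2884 mol, so n(e⁻) = 3 × 0.2884 = 0.8651 mol.
The cells are in series, so the same 0.8651 mol of electrons passes through the second cell.
2 H⁺ + 2 e⁻ → H₂ — 2 mol e⁻ per mol H₂, so n(H₂) = 0.8651/2 = 0.4326 mol.
V = nRT/P = (0.4326 × 8.314 × 298) / (103 × 10³) = 0.0104 m³ = 10.4 L.

10.4 L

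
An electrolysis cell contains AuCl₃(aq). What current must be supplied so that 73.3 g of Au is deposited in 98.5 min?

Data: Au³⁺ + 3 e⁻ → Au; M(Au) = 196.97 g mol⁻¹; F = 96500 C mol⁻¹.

n(Au) = 73.3 / 196.97 = 0.3721 mol.
n(e⁻) = 3 × 0.3721 = 1.116 mol.
Q = n(e⁻)·F = 1.116 × 96500 = 107700 C.
I = Q/t = 107700 / 5910.0 s = 18.2 A.

18.2 A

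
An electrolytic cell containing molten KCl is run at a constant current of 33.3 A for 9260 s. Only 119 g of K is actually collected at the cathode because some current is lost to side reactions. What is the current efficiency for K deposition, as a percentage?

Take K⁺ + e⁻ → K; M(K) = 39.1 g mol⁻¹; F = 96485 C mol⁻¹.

95.2 %

Q = I·t = 33.30 × 9260.0 = 308400 C; n(e⁻) = 308400/96485 = 3.196 mol.
Theoretical n(K) = n(e⁻)/1 = 3.196 mol, i.e. m_theo = 3.196 × 39.1 = 125.0 g.
Efficiency = m_actual / m_theo = 119 / 125.0 = 95.2 %.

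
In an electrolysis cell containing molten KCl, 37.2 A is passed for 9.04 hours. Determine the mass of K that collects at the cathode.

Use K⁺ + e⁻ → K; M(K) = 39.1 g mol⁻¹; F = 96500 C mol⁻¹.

Q = I·t = 37.20 A × 32544 s = 1211000 C.
n(e⁻) = Q/F = 1211000 / 96500 = 12.55 mol.
K⁺ + e⁻ → K, so n(K) = n(e⁻)/1 = 12.55 mol.
m = n·M = 12.55 × 39.1 = 491 g.

491 g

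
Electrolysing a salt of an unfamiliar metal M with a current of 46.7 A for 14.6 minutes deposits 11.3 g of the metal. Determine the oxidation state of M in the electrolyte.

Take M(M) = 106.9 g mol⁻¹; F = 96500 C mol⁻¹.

+4

Q = I·t = 46.70 A × 876.00 s = 40910 C, so n(e⁻) = 40910/96500 = 0.4239 mol.
n(M) deposited = 11.3 / 106.9 = 0.1057 mol.
Electrons per atom = n(e⁻)/n(M) = 0.4239 / 0.1057 = 4.01 ≈ 4, so the ion is M⁴⁺.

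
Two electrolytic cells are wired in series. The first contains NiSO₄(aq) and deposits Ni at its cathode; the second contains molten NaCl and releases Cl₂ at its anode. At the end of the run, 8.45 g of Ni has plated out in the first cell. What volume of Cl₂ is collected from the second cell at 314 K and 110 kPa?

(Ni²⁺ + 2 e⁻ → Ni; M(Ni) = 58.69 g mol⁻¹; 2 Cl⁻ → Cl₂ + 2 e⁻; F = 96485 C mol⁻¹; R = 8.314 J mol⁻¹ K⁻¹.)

n(Ni) = 8.45 / 58.69 = 0.1440 mol, so n(e⁻) = 2 × 0.1440 = 0.2880 mol.
The cells are in series, so the same 0.2880 mol of electrons passes through the second cell.
2 Cl⁻ → Cl₂ + 2 e⁻ — 2 mol e⁻ per mol Cl₂, so n(Cl₂) = 0.2880/2 = 0.1440 mol.
V = nRT/P = (0.1440 × 8.314 × 314) / (110 × 10³) = 0.00342 m³ = 3.42 L.

3.42 L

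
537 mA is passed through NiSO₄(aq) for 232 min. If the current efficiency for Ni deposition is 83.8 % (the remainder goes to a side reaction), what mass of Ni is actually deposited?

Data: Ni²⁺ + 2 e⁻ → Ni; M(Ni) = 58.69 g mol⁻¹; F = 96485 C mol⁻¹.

Q = I·t = 0.5370 × 13920 = 7475 C.
n(e⁻) = 7475/96485 = 0.07747 mol; theoretically n(Ni) = 0.07747/2 = 0.03874 mol, m_theo = 2.273 g.
At 83.8 % efficiency, m_actual = 0.838 × 2.273 = 1.91 g.

1.91 g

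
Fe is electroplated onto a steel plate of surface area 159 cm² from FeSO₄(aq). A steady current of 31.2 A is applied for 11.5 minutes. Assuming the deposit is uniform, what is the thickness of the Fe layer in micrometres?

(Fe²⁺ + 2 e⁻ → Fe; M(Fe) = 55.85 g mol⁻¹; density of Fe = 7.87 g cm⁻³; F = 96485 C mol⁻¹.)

Q = I·t = 31.20 × 690.00 = 21530 C; n(e⁻) = 0.2231 mol.
n(Fe) = n(e⁻)/2 = 0.1116 mol, so m = 0.1116 × 55.85 = 6.231 g.
Volume = m/ρ = 6.231 / 7.87 = 0.7917 cm³.
Thickness = V/A = 0.7917 / 159 = 0.00498 cm = 49.8 μm.

49.8 μm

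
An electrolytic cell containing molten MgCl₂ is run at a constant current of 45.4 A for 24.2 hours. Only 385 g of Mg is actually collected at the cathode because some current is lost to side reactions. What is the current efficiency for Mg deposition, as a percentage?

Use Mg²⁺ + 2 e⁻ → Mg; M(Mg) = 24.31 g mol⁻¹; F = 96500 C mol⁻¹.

Q = I·t = 45.40 × 87120 = 3955000 C; n(e⁻) = 3955000/96500 = 40.99 mol.
Theoretical n(Mg) = n(e⁻)/2 = 20.49 mol, i.e. m_theo = 20.49 × 24.31 = 498.2 g.
Efficiency = m_actual / m_theo = 385 / 498.2 = 77.3 %.

77.3 %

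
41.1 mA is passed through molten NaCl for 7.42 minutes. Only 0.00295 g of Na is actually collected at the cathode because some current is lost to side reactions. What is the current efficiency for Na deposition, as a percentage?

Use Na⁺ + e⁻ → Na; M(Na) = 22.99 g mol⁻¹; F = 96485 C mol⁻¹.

Q = I·t = 0.04110 × 445.20 = 18.30 C; n(e⁻) = 18.30/96485 = 0.0001896 mol.
Theoretical n(Na) = n(e⁻)/1 = 0.0001896 mol, i.e. m_theo = 0.0001896 × 22.99 = 0.004360 g.
Efficiency = m_actual / m_theo = 0.00295 / 0.004360 = 67.7 %.

67.7 %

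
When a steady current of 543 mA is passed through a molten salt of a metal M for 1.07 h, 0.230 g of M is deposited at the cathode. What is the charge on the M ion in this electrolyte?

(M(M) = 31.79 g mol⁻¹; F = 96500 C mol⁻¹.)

Q = I·t = 0.5430 A × 3852.0 s = 2092 C, so n(e⁻) = 2092/96500 = 0.02167 mol.
n(M) deposited = 0.230 / 31.79 = 0.007235 mol.
Electrons per atom = n(e⁻)/n(M) = 0.02167 / 0.007235 = 3.00 ≈ 3, so the ion is M³⁺.

+3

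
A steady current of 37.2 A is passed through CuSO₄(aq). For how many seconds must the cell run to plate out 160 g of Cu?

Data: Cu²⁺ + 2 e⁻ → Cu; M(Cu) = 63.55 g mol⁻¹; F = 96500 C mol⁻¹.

n(Cu) = m/M = 160 / 63.55 = 2.518 mol.
Each Cu atom requires 2 electrons, so n(e⁻) = 2 × 2.518 = 5.035 mol.
Q = n(e⁻)·F = 5.035 × 96500 = 485900 C.
t = Q/I = 485900 / 37.20 A = 13060 s.

13100 s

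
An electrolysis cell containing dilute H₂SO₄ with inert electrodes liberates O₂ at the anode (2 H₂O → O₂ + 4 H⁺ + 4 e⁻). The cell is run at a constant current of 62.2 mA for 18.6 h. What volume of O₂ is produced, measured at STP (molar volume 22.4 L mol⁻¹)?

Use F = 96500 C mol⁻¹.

Q = I·t = 0.06220 A × 66960 s = 4165 C.
n(e⁻) = Q/F = 4165 / 96500 = 0.04316 mol.
4 electrons are transferred per O₂ molecule, so n(O₂) = 0.04316 / 4 = 0.01079 mol.
V = n × V_m = 0.01079 × 22.4 = 0.242 L.

0.242 L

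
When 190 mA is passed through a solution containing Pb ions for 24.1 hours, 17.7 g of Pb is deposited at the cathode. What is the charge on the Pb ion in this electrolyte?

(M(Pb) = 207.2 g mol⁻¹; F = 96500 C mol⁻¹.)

Q = I·t = 0.1900 A × 86760 s = 16480 C, so n(e⁻) = 16480/96500 = 0.1708 mol.
n(Pb) deposited = 17.7 / 207.2 = 0.08542 mol.
Electrons per atom = n(e⁻)/n(Pb) = 0.1708 / 0.08542 = 2.00 ≈ 2, so the ion is Pb²⁺.

+2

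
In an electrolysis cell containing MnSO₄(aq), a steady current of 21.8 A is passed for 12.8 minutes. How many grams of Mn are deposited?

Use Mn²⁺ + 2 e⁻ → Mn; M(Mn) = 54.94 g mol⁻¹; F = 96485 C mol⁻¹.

4.77 g

Q = I·t = 21.80 A × 768.00 s = 16740 C.
n(e⁻) = Q/F = 16740 / 96485 = 0.1735 mol.
Mn²⁺ + 2 e⁻ → Mn, so n(Mn) = n(e⁻)/2 = 0.08676 mol.
m = n·M = 0.08676 × 54.94 = 4.77 g.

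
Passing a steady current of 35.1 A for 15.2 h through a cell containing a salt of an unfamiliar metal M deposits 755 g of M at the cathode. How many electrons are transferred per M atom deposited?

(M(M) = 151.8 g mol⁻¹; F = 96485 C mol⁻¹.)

Q = I·t = 35.10 A × 54720 s = 1921000 C, so n(e⁻) = 1921000/96485 = 19.91 mol.
n(M) deposited = 755 / 151.8 = 4.974 mol.
Electrons per atom = n(e⁻)/n(M) = 19.91 / 4.974 = 4.00 ≈ 4, so the ion is M⁴⁺.

4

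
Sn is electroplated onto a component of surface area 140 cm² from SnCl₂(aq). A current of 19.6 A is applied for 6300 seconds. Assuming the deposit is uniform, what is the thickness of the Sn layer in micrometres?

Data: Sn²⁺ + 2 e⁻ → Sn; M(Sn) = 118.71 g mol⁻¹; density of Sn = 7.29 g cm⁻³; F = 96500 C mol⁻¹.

744 μm

Q = I·t = 19.60 × 6300.0 = 123500 C; n(e⁻) = 1.280 mol.
n(Sn) = n(e⁻)/2 = 0.6398 mol, so m = 0.6398 × 118.71 = 75.95 g.
Volume = m/ρ = 75.95 / 7.29 = 10.42 cm³.
Thickness = V/A = 10.42 / 140 = 0.0744 cm = 744 μm.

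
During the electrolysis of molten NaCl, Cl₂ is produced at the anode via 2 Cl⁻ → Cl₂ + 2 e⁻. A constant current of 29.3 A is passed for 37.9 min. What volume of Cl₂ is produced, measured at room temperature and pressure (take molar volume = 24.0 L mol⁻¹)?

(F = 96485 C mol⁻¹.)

Q = I·t = 29.30 A × 2274.0 s = 66630 C.
n(e⁻) = Q/F = 66630 / 96485 = 0.6906 mol.
2 electrons are transferred per Cl₂ molecule, so n(Cl₂) = 0.6906 / 2 = 0.3453 mol.
V = n × V_m = 0.3453 × 24.0 = 8.29 L.

8.29 L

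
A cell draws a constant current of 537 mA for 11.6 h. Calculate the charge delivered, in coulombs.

Q = I·t = 0.5370 A × 41760 s = 22400 C.

22400 C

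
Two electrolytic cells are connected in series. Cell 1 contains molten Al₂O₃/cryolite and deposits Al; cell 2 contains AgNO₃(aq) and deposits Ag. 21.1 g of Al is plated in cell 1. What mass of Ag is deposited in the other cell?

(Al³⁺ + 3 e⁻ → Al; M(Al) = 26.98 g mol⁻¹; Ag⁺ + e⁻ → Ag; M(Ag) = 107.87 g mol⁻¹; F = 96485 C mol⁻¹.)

253 g

n(Al) = 21.1 / 26.98 = 0.7821 mol.
Since Al³⁺ + 3 e⁻ → Al, n(e⁻) passed = 3 × 0.7821 = 2.346 mol.
Cells in series carry the same charge, so the same 2.346 mol of electrons passes through cell 2.
Ag⁺ + e⁻ → Ag, so n(Ag) = 2.346 / 1 = 2.346 mol.
m(Ag) = 2.346 × 107.87 = 253 g.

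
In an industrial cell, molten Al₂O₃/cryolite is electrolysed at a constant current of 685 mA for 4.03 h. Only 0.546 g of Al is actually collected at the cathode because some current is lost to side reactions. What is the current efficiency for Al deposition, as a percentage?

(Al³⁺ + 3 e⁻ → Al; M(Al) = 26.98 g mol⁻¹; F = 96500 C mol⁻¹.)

Q = I·t = 0.6850 × 14508 = 9938 C; n(e⁻) = 9938/96500 = 0.1030 mol.
Theoretical n(Al) = n(e⁻)/3 = 0.03433 mol, i.e. m_theo = 0.03433 × 26.98 = 0.9262 g.
Efficiency = m_actual / m_theo = 0.546 / 0.9262 = 59.0 %.

59.0 %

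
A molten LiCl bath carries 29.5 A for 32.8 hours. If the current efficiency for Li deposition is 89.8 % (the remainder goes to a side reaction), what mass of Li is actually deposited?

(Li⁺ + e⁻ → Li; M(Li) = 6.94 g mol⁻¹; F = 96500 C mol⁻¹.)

Q = I·t = 29.50 × 118080 = 3483000 C.
n(e⁻) = 3483000/96500 = 36.10 mol; theoretically n(Li) = 36.10/1 = 36.10 mol, m_theo = 250.5 g.
At 89.8 % efficiency, m_actual = 0.898 × 250.5 = 225 g.

225 g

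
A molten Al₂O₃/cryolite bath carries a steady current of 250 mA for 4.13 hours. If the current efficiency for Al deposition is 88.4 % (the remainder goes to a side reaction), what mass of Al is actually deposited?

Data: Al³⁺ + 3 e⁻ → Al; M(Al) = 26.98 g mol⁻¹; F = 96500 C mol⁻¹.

0.306 g

Q = I·t = 0.2500 × 14868 = 3717 C.
n(e⁻) = 3717/96500 = 0.03852 mol; theoretically n(Al) = 0.03852/3 = 0.01284 mol, m_theo = 0.3464 g.
At 88.4 % efficiency, m_actual = 0.884 × 0.3464 = 0.306 g.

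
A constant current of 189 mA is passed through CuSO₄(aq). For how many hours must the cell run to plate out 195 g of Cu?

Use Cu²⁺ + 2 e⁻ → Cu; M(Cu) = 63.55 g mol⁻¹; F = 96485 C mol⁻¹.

870 h

n(Cu) = m/M = 195 / 63.55 = 3.068 mol.
Each Cu atom requires 2 electrons, so n(e⁻) = 2 × 3.068 = 6.137 mol.
Q = n(e⁻)·F = 6.137 × 96485 = 592100 C.
t = Q/I = 592100 / 0.1890 A = 3133000 s = 870 h.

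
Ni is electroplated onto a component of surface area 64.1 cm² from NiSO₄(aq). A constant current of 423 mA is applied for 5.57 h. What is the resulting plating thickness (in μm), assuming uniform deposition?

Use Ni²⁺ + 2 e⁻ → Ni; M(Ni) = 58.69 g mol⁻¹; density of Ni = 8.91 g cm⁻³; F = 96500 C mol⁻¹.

45.2 μm

Q = I·t = 0.4230 × 20052 = 8482 C; n(e⁻) = 0.08790 mol.
n(Ni) = n(e⁻)/2 = 0.04395 mol, so m = 0.04395 × 58.69 = 2.579 g.
Volume = m/ρ = 2.579 / 8.91 = 0.2895 cm³.
Thickness = V/A = 0.2895 / 64.1 = 0.00452 cm = 45.2 μm.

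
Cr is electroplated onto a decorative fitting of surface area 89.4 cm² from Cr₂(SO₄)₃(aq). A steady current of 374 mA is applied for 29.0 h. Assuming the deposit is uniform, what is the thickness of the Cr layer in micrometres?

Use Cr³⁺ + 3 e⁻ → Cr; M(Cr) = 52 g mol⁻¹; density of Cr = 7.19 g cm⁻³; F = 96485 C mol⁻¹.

Q = I·t = 0.3740 × 104400 = 39050 C; n(e⁻) = 0.4047 mol.
n(Cr) = n(e⁻)/3 = 0.1349 mol, so m = 0.1349 × 52 = 7.014 g.
Volume = m/ρ = 7.014 / 7.19 = 0.9756 cm³.
Thickness = V/A = 0.9756 / 89.4 = 0.0109 cm = 109 μm.

109 μm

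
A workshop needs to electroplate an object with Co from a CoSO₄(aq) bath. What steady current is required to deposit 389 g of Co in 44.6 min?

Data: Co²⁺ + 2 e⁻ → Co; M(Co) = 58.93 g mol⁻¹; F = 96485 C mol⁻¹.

476 A

n(Co) = 389 / 58.93 = 6.601 mol.
n(e⁻) = 2 × 6.601 = 13.20 mol.
Q = n(e⁻)·F = 13.20 × 96485 = 1274000 C.
I = Q/t = 1274000 / 2676.0 s = 476 A.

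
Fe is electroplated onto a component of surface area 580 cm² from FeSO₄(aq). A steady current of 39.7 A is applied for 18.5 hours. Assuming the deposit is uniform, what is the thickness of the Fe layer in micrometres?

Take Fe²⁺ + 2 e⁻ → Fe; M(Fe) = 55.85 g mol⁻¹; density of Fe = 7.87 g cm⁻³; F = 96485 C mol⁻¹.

Q = I·t = 39.70 × 66600 = 2644000 C; n(e⁻) = 27.40 mol.
n(Fe) = n(e⁻)/2 = 13.70 mol, so m = 13.70 × 55.85 = 765.2 g.
Volume = m/ρ = 765.2 / 7.87 = 97.24 cm³.
Thickness = V/A = 97.24 / 580 = 0.168 cm = 1680 μm.

1680 μm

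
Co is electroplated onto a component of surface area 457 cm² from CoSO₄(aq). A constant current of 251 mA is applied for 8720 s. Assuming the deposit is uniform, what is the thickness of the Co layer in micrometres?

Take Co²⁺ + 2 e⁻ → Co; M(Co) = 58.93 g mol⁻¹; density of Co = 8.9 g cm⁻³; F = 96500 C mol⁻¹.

1.64 μm

Q = I·t = 0.2510 × 8720.0 = 2189 C; n(e⁻) = 0.02268 mol.
n(Co) = n(e⁻)/2 = 0.01134 mol, so m = 0.01134 × 58.93 = 0.6683 g.
Volume = m/ρ = 0.6683 / 8.9 = 0.07509 cm³.
Thickness = V/A = 0.07509 / 457 = 1.64 × 10⁻⁴ cm = 1.64 μm.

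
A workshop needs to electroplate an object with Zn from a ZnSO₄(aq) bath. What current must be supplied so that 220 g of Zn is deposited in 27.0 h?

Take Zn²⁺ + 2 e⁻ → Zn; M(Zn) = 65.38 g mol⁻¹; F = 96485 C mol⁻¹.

n(Zn) = 220 / 65.38 = 3.365 mol.
n(e⁻) = 2 × 3.365 = 6.730 mol.
Q = n(e⁻)·F = 6.730 × 96485 = 649300 C.
I = Q/t = 649300 / 97200 s = 6.68 A.

6.68 A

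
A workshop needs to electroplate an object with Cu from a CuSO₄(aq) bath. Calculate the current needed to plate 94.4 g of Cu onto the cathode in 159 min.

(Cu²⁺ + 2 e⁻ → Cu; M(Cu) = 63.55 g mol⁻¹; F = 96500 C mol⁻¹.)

30.1 A

n(Cu) = 94.4 / 63.55 = 1.485 mol.
n(e⁻) = 2 × 1.485 = 2.971 mol.
Q = n(e⁻)·F = 2.971 × 96500 = 286700 C.
I = Q/t = 286700 / 9540.0 s = 30.1 A.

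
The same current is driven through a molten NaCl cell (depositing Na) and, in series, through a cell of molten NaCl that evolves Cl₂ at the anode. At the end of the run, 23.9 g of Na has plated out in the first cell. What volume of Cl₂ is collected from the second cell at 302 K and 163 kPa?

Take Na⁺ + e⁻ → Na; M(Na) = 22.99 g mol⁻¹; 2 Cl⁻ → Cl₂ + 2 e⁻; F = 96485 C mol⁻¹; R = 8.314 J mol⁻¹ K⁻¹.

8.01 L

n(Na) = 23.9 / 22.99 = 1.040 mol, so n(e⁻) = 1 × 1.040 = 1.040 mol.
The cells are in series, so the same 1.040 mol of electrons passes through the second cell.
2 Cl⁻ → Cl₂ + 2 e⁻ — 2 mol e⁻ per mol Cl₂, so n(Cl₂) = 1.040/2 = 0.5198 mol.
V = nRT/P = (0.5198 × 8.314 × 302) / (163 × 10³) = 0.00801 m³ = 8.01 L.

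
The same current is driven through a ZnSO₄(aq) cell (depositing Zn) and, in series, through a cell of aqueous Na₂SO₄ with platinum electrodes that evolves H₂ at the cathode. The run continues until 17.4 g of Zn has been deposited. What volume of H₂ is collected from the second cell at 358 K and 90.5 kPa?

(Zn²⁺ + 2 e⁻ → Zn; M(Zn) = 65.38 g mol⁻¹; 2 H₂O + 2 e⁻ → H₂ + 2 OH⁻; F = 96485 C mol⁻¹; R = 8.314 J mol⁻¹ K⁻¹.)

n(Zn) = 17.4 / 65.38 = 0.2661 mol, so n(e⁻) = 2 × 0.2661 = 0.5323 mol.
The cells are in series, so the same 0.5323 mol of electrons passes through the second cell.
2 H₂O + 2 e⁻ → H₂ + 2 OH⁻ — 2 mol e⁻ per mol H₂, so n(H₂) = 0.5323/2 = 0.2661 mol.
V = nRT/P = (0.2661 × 8.314 × 358) / (90.5 × 10³) = 0.00875 m³ = 8.75 L.

8.75 L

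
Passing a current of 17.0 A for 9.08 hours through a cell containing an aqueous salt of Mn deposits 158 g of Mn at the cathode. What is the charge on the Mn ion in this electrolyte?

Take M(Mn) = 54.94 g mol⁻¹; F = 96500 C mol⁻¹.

+2

Q = I·t = 17.00 A × 32688 s = 555700 C, so n(e⁻) = 555700/96500 = 5.759 mol.
n(Mn) deposited = 158 / 54.94 = 2.876 mol.
Electrons per atom = n(e⁻)/n(Mn) = 5.759 / 2.876 = 2.00 ≈ 2, so the ion is Mn²⁺.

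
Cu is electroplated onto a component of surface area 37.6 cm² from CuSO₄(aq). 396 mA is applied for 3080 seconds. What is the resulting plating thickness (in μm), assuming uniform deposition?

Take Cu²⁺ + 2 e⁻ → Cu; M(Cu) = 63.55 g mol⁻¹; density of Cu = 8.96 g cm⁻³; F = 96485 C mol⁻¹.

Q = I·t = 0.3960 × 3080.0 = 1220 C; n(e⁻) = 0.01264 mol.
n(Cu) = n(e⁻)/2 = 0.006321 mol, so m = 0.006321 × 63.55 = 0.4017 g.
Volume = m/ρ = 0.4017 / 8.96 = 0.04483 cm³.
Thickness = V/A = 0.04483 / 37.6 = 0.00119 cm = 11.9 μm.

11.9 μm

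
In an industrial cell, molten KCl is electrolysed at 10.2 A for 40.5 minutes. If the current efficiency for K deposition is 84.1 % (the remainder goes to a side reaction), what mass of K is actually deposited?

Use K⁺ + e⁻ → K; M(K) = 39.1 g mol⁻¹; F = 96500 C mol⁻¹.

8.45 g

Q = I·t = 10.20 × 2430.0 = 24790 C.
n(e⁻) = 24790/96500 = 0.2568 mol; theoretically n(K) = 0.2568/1 = 0.2568 mol, m_theo = 10.04 g.
At 84.1 % efficiency, m_actual = 0.841 × 10.04 = 8.45 g.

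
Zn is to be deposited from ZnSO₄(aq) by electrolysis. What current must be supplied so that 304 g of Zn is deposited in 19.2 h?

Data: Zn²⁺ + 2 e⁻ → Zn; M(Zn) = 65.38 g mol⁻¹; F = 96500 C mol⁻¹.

n(Zn) = 304 / 65.38 = 4.650 mol.
n(e⁻) = 2 × 4.650 = 9.299 mol.
Q = n(e⁻)·F = 9.299 × 96500 = 897400 C.
I = Q/t = 897400 / 69120 s = 13.0 A.

13.0 A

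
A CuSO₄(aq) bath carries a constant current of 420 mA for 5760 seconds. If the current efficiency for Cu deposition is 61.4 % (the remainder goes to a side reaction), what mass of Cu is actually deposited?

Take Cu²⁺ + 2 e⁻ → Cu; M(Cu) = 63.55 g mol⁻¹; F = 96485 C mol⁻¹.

0.489 g

Q = I·t = 0.4200 × 5760.0 = 2419 C.
n(e⁻) = 2419/96485 = 0.02507 mol; theoretically n(Cu) = 0.02507/2 = 0.01254 mol, m_theo = 0.7967 g.
At 61.4 % efficiency, m_actual = 0.614 × 0.7967 = 0.489 g.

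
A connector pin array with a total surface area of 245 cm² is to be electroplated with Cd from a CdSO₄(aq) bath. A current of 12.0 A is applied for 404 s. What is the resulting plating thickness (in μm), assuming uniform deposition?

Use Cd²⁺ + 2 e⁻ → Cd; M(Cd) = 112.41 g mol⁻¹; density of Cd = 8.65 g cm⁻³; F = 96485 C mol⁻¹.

Q = I·t = 12.00 × 404.00 = 4848 C; n(e⁻) = 0.05025 mol.
n(Cd) = n(e⁻)/2 = 0.02512 mol, so m = 0.02512 × 112.41 = 2.824 g.
Volume = m/ρ = 2.824 / 8.65 = 0.3265 cm³.
Thickness = V/A = 0.3265 / 245 = 0.00133 cm = 13.3 μm.

13.3 μm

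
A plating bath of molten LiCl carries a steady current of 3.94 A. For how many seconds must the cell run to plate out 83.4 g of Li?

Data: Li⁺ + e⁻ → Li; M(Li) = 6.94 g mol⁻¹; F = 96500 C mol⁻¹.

2.94 × 10⁵ s

n(Li) = m/M = 83.4 / 6.94 = 12.02 mol.
Each Li atom requires 1 electron, so n(e⁻) = 1 × 12.02 = 12.02 mol.
Q = n(e⁻)·F = 12.02 × 96500 = 1160000 C.
t = Q/I = 1160000 / 3.940 A = 294300 s.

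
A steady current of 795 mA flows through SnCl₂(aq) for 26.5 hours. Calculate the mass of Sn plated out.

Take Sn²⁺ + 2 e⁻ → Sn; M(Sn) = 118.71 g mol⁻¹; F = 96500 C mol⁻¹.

46.6 g

Q = I·t = 0.7950 A × 95400 s = 75840 C.
n(e⁻) = Q/F = 75840 / 96500 = 0.7859 mol.
Sn²⁺ + 2 e⁻ → Sn, so n(Sn) = n(e⁻)/2 = 0.3930 mol.
m = n·M = 0.3930 × 118.71 = 46.6 g.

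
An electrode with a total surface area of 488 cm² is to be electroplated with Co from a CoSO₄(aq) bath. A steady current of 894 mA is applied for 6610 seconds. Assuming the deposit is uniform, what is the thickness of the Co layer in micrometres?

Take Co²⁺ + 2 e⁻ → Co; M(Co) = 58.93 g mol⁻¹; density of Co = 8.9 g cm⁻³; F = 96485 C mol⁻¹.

Q = I·t = 0.8940 × 6610.0 = 5909 C; n(e⁻) = 0.06125 mol.
n(Co) = n(e⁻)/2 = 0.03062 mol, so m = 0.03062 × 58.93 = 1.805 g.
Volume = m/ρ = 1.805 / 8.9 = 0.2028 cm³.
Thickness = V/A = 0.2028 / 488 = 4.16 × 10⁻⁴ cm = 4.16 μm.

4.16 μm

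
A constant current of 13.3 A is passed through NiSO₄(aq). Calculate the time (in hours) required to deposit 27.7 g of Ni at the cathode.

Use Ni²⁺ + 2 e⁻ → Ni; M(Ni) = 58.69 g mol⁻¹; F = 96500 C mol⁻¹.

1.90 h

n(Ni) = m/M = 27.7 / 58.69 = 0.4720 mol.
Each Ni atom requires 2 electrons, so n(e⁻) = 2 × 0.4720 = 0.9439 mol.
Q = n(e⁻)·F = 0.9439 × 96500 = 91090 C.
t = Q/I = 91090 / 13.30 A = 6849 s = 1.90 h.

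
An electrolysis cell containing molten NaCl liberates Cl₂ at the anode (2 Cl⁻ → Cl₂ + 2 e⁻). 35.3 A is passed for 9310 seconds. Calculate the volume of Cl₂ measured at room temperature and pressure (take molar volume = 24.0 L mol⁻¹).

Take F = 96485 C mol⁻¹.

40.9 L

Q = I·t = 35.30 A × 9310.0 s = 328600 C.
n(e⁻) = Q/F = 328600 / 96485 = 3.406 mol.
2 electrons are transferred per Cl₂ molecule, so n(Cl₂) = 3.406 / 2 = 1.703 mol.
V = n × V_m = 1.703 × 24.0 = 40.9 L.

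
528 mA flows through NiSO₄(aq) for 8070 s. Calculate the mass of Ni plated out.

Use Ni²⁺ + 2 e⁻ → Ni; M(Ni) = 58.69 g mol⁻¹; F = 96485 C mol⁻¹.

1.30 g

Q = I·t = 0.5280 A × 8070.0 s = 4261 C.
n(e⁻) = Q/F = 4261 / 96485 = 0.04416 mol.
Ni²⁺ + 2 e⁻ → Ni, so n(Ni) = n(e⁻)/2 = 0.02208 mol.
m = n·M = 0.02208 × 58.69 = 1.30 g.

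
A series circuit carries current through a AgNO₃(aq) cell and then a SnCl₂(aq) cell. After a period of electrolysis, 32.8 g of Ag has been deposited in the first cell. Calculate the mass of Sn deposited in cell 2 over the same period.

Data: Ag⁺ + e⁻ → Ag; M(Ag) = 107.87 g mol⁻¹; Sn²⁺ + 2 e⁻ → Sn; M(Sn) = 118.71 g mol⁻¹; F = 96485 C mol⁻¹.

18.0 g

n(Ag) = 32.8 / 107.87 = 0.3041 mol.
Since Ag⁺ + e⁻ → Ag, n(e⁻) passed = 1 × 0.3041 = 0.3041 mol.
Cells in series carry the same charge, so the same 0.3041 mol of electrons passes through cell 2.
Sn²⁺ + 2 e⁻ → Sn, so n(Sn) = 0.3041 / 2 = 0.1520 mol.
m(Sn) = 0.1520 × 118.71 = 18.0 g.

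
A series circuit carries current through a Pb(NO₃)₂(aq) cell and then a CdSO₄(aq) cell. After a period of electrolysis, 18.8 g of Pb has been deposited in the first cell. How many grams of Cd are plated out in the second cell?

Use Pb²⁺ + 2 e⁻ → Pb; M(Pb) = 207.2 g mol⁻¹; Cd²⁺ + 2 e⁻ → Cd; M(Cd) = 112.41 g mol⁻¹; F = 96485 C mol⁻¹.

10.2 g

n(Pb) = 18.8 / 207.2 = 0.09073 mol.
Since Pb²⁺ + 2 e⁻ → Pb, n(e⁻) passed = 2 × 0.09073 = 0.1815 mol.
Cells in series carry the same charge, so the same 0.1815 mol of electrons passes through cell 2.
Cd²⁺ + 2 e⁻ → Cd, so n(Cd) = 0.1815 / 2 = 0.09073 mol.
m(Cd) = 0.09073 × 112.41 = 10.2 g.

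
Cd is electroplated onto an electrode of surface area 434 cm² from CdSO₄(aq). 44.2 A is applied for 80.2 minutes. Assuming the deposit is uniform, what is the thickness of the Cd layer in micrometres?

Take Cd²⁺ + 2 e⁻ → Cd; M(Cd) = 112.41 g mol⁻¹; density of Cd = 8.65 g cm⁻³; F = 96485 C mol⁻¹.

Q = I·t = 44.20 × 4812.0 = 212700 C; n(e⁻) = 2.204 mol.
n(Cd) = n(e⁻)/2 = 1.102 mol, so m = 1.102 × 112.41 = 123.9 g.
Volume = m/ρ = 123.9 / 8.65 = 14.32 cm³.
Thickness = V/A = 14.32 / 434 = 0.0330 cm = 330 μm.

330 μm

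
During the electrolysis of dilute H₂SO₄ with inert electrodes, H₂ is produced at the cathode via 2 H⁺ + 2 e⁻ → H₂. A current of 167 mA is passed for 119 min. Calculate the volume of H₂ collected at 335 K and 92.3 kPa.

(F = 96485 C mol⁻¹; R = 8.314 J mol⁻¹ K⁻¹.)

0.186 L

Q = I·t = 0.1670 A × 7140.0 s = 1192 C.
n(e⁻) = Q/F = 1192 / 96485 = 0.01236 mol.
2 electrons are transferred per H₂ molecule, so n(H₂) = 0.01236 / 2 = 0.006179 mol.
V = nRT/P = (0.006179 × 8.314 × 335) / (92.3 × 10³ Pa) = 1.86 × 10⁻⁴ m³ = 0.186 L.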